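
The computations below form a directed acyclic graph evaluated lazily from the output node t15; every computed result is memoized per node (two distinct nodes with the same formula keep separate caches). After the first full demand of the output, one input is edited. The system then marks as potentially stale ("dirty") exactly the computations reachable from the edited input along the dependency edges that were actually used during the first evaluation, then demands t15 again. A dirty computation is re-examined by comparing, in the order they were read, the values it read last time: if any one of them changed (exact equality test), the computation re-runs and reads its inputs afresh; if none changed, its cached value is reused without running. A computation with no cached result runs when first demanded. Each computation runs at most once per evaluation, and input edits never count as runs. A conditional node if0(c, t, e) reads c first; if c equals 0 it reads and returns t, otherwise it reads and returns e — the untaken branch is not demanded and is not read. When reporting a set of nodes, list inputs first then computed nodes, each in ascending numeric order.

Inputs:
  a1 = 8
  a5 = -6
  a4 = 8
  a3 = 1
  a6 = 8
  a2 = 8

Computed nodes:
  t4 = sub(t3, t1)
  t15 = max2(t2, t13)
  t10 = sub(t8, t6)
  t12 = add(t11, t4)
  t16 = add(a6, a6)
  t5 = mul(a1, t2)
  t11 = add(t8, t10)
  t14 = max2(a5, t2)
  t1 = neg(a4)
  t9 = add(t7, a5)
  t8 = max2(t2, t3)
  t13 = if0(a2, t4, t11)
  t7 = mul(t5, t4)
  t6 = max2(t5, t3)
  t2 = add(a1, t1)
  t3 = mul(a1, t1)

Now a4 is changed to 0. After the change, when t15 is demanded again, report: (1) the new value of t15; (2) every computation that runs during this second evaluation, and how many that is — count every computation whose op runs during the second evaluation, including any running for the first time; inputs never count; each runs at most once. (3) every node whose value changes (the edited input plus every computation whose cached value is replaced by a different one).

First demand of the output computes:
  t1 = neg(8) = -8
  t2 = add(8, -8) = 0
  t3 = mul(8, -8) = -64
  t5 = mul(8, 0) = 0
  t6 = max2(0, -64) = 0
  t8 = max2(0, -64) = 0
  t10 = sub(0, 0) = 0
  t11 = add(0, 0) = 0
  t13 = if0(a2=8 -> else branch t11) = 0
  t15 = max2(0, 0) = 0

After the edit, cleaning proceeds:
  t1: a read changed (a4 8->0) — executes, giving 0.
  t2: a read changed (t1 -8->0) — executes, giving 8.
  t3: a read changed (t1 -8->0) — executes, giving 0.
  t5: a read changed (t2 0->8) — executes, giving 64.
  t6: a read changed (t5 0->64; t3 -64->0) — executes, giving 64.
  t8: a read changed (t2 0->8; t3 -64->0) — executes, giving 8.
  t10: a read changed (t8 0->8; t6 0->64) — executes, giving -56.
  t11: a read changed (t8 0->8; t10 0->-56) — executes, giving -48.
  t13: a read changed (t11 0->-48) — executes, giving -48.
  t15: a read changed (t2 0->8; t13 0->-48) — executes, giving 8.

Demanding t15 again yields 8.
10 computations run: t1, t2, t3, t5, t6, t8, t10, t11, t13, t15.
The nodes whose values change: a4, t1, t2, t3, t5, t6, t8, t10, t11, t13, t15.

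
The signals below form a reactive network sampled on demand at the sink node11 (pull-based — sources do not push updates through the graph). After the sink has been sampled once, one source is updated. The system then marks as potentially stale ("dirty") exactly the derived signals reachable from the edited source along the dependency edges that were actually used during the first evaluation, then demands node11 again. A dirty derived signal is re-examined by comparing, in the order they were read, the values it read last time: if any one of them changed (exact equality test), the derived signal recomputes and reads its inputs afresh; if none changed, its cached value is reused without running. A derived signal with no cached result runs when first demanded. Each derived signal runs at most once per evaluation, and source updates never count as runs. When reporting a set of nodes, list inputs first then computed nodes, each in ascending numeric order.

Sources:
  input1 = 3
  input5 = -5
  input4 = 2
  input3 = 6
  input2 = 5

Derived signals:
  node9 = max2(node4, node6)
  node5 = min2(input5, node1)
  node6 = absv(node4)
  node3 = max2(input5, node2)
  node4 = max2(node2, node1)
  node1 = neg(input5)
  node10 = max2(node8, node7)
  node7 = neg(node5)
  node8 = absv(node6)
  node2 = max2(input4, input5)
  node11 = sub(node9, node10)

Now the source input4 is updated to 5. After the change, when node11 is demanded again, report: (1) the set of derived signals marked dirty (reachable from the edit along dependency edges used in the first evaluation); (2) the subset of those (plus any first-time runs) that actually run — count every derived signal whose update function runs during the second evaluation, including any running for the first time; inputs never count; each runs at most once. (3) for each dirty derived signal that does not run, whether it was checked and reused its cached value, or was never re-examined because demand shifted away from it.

Dirty set: node2, node4, node6, node8, node9, node10, node11.
Run set: node2, node4 (2 run).
Re-examined without running (cache reused): node6, node8, node9, node10, node11.
The important point: node4 recomputes to an identical value, and the output ends up unchanged.

Initial pass — values computed on the first demand:
  node1 = neg(-5) = 5
  node2 = max2(2, -5) = 2
  node4 = max2(2, 5) = 5
  node5 = min2(-5, 5) = -5
  node6 = absv(5) = 5
  node7 = neg(-5) = 5
  node8 = absv(5) = 5
  node9 = max2(5, 5) = 5
  node10 = max2(5, 5) = 5
  node11 = sub(5, 5) = 0

Second demand — change propagation:
  node2: re-runs because input4 2->5; new result 5.
  node4: re-runs because node2 2->5; new result 5 (unchanged).
  node6: re-examined; everything it read last time is the same (node4 unchanged) — cache 5 kept, no run.
  node8: re-examined; everything it read last time is the same (node6 unchanged) — cache 5 kept, no run.
  node9: re-examined; everything it read last time is the same (node4 unchanged, node6 unchanged) — cache 5 kept, no run.
  node10: re-examined; everything it read last time is the same (node8 unchanged, node7 unchanged) — cache 5 kept, no run.
  node11: re-examined; everything it read last time is the same (node9 unchanged, node10 unchanged) — cache 0 kept, no run.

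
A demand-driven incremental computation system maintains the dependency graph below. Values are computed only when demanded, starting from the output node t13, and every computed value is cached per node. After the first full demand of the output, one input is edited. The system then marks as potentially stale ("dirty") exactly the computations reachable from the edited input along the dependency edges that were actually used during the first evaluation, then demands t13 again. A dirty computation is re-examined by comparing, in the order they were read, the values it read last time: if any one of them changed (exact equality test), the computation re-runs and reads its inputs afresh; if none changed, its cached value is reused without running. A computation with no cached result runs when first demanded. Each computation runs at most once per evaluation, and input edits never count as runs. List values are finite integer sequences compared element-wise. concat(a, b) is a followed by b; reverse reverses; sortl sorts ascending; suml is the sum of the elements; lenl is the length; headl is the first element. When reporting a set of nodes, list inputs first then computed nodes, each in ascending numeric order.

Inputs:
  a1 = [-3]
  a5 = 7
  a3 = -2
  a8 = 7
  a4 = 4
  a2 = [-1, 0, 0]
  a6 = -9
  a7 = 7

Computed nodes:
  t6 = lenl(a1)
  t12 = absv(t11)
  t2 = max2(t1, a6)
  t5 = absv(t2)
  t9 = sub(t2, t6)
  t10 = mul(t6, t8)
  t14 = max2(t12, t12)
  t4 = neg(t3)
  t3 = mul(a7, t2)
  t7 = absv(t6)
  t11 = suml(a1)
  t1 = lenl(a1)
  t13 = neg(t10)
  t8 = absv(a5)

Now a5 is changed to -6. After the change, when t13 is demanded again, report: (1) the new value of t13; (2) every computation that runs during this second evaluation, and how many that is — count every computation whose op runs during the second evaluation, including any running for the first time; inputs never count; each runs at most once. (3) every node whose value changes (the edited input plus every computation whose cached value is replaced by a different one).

New value of t13: -6.
Computations that run: t8, t10, t13 — 3 in total.
Values that change: a5, t8, t10, t13.

First evaluation (everything demanded from the output):
  t6 = lenl([-3]) = 1
  t8 = absv(7) = 7
  t10 = mul(1, 7) = 7
  t13 = neg(7) = -7

Propagation after the edit:
  t8: runs — a5 7->-6; result 6.
  t10: runs — t8 7->6; result 6.
  t13: runs — t10 7->6; result -6.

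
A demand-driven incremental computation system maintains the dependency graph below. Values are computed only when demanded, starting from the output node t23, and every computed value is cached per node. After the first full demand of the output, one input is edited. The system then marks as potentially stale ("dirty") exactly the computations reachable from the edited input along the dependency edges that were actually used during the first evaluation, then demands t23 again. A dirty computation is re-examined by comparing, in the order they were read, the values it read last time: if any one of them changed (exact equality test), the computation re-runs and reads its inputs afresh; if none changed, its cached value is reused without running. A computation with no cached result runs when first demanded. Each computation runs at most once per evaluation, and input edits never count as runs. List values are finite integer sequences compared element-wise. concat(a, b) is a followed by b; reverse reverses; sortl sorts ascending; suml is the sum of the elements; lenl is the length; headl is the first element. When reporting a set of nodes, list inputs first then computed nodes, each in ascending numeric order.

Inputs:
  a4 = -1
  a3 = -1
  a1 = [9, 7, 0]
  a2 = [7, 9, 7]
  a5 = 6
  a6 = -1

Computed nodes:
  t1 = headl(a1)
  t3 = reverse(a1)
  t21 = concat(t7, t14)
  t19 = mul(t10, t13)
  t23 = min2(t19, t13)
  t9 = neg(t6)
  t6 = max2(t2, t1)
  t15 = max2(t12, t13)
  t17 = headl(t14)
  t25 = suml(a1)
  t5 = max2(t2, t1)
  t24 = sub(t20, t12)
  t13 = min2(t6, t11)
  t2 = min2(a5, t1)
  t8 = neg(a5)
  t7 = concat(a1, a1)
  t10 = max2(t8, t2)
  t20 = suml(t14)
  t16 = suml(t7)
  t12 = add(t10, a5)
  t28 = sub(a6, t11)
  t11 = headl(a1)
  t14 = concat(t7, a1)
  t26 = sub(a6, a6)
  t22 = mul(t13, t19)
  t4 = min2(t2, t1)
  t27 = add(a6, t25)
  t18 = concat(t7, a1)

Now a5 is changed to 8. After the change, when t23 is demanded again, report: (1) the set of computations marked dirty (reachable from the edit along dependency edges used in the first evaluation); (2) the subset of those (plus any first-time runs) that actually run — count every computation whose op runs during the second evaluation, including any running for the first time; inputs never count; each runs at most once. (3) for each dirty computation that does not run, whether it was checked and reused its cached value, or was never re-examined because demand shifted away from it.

Marked dirty: t2, t6, t8, t10, t13, t19, t23.
Computations that run: t2, t6, t8, t10, t19, t23 — 6 in total.
Checked but reused from cache: t13.
Key observation: the cutoff stops propagation at t13 — its inputs' values are unchanged, so it reuses its cache.

First evaluation (everything demanded from the output):
  t1 = headl([9, 7, 0]) = 9
  t2 = min2(6, 9) = 6
  t6 = max2(6, 9) = 9
  t8 = neg(6) = -6
  t10 = max2(-6, 6) = 6
  t11 = headl([9, 7, 0]) = 9
  t13 = min2(9, 9) = 9
  t19 = mul(6, 9) = 54
  t23 = min2(54, 9) = 9

Propagation after the edit:
  t2: runs — a5 6->8; result 8.
  t6: runs — t2 6->8; result 9 (same value as before).
  t8: runs — a5 6->8; result -8.
  t10: runs — t8 -6->-8; t2 6->8; result 8.
  t13: checked — values it read are unchanged (t6 unchanged, t11 unchanged); reused cached 9 without running.
  t19: runs — t10 6->8; result 72.
  t23: runs — t19 54->72; result 9 (same value as before).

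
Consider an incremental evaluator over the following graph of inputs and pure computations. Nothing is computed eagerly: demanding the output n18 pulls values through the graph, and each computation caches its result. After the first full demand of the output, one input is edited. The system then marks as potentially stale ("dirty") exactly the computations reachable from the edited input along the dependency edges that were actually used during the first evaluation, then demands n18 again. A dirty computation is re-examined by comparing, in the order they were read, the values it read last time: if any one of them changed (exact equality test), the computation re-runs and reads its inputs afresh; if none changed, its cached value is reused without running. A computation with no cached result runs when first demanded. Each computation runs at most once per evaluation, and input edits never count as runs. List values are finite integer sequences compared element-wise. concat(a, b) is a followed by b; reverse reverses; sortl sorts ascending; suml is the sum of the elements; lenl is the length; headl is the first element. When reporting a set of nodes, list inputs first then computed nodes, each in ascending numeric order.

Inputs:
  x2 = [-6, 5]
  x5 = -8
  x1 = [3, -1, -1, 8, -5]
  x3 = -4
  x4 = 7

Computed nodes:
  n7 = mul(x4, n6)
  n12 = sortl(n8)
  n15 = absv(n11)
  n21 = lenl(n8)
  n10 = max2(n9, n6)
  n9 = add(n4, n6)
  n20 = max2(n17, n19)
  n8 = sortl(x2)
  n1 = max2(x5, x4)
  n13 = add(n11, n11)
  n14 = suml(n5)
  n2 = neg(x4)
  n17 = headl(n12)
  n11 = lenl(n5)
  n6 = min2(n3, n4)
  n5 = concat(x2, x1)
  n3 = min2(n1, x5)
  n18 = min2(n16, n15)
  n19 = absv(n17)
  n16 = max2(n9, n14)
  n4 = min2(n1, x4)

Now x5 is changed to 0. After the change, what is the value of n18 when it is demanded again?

n18 now evaluates to 7.
The important point: at n4 every value read last time is unchanged, so the dirty flag clears without a run.

Initial pass — values computed on the first demand:
  n1 = max2(-8, 7) = 7
  n3 = min2(7, -8) = -8
  n4 = min2(7, 7) = 7
  n5 = concat([-6, 5], [3, -1, -1, 8, -5]) = [-6, 5, 3, -1, -1, 8, -5]
  n6 = min2(-8, 7) = -8
  n9 = add(7, -8) = -1
  n11 = lenl([-6, 5, 3, -1, -1, 8, -5]) = 7
  n14 = suml([-6, 5, 3, -1, -1, 8, -5]) = 3
  n15 = absv(7) = 7
  n16 = max2(-1, 3) = 3
  n18 = min2(3, 7) = 3

Second demand — change propagation:
  n1: re-runs because x5 -8->0; new result 7 (unchanged).
  n3: re-runs because x5 -8->0; new result 0.
  n4: re-examined; everything it read last time is the same (n1 unchanged, x4 unchanged) — cache 7 kept, no run.
  n6: re-runs because n3 -8->0; new result 0.
  n9: re-runs because n6 -8->0; new result 7.
  n16: re-runs because n9 -1->7; new result 7.
  n18: re-runs because n16 3->7; new result 7.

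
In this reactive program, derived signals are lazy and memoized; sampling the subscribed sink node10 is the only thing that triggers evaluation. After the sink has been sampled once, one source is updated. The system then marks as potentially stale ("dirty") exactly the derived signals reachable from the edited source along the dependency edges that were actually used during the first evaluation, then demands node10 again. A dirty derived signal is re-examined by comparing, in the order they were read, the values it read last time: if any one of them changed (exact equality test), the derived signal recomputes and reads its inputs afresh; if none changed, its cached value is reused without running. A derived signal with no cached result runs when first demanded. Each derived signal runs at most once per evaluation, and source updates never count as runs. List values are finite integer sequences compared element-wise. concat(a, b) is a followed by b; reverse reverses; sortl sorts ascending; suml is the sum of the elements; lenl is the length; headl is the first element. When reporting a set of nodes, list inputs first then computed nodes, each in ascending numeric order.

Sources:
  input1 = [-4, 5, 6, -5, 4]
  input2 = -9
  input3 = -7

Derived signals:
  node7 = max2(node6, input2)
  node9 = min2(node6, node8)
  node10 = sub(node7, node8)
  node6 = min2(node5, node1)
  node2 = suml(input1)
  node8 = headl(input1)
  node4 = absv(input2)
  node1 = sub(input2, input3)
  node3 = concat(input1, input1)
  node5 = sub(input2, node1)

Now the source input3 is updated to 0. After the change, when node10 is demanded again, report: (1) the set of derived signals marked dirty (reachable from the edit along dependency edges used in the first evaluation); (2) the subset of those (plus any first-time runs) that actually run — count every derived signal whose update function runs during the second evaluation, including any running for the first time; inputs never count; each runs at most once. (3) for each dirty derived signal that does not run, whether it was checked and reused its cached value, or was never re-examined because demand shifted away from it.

First demand of the output computes:
  node1 = sub(-9, -7) = -2
  node5 = sub(-9, -2) = -7
  node6 = min2(-7, -2) = -7
  node7 = max2(-7, -9) = -7
  node8 = headl([-4, 5, 6, -5, 4]) = -4
  node10 = sub(-7, -4) = -3

After the edit, cleaning proceeds:
  node1: a read changed (input3 -7->0) — executes, giving -9.
  node5: a read changed (node1 -2->-9) — executes, giving 0.
  node6: a read changed (node5 -7->0; node1 -2->-9) — executes, giving -9.
  node7: a read changed (node6 -7->-9) — executes, giving -9.
  node10: a read changed (node7 -7->-9) — executes, giving -5.

The edit dirties: node1, node5, node6, node7, node10.
5 derived signals run: node1, node5, node6, node7, node10.
No dirty derived signal escaped a run.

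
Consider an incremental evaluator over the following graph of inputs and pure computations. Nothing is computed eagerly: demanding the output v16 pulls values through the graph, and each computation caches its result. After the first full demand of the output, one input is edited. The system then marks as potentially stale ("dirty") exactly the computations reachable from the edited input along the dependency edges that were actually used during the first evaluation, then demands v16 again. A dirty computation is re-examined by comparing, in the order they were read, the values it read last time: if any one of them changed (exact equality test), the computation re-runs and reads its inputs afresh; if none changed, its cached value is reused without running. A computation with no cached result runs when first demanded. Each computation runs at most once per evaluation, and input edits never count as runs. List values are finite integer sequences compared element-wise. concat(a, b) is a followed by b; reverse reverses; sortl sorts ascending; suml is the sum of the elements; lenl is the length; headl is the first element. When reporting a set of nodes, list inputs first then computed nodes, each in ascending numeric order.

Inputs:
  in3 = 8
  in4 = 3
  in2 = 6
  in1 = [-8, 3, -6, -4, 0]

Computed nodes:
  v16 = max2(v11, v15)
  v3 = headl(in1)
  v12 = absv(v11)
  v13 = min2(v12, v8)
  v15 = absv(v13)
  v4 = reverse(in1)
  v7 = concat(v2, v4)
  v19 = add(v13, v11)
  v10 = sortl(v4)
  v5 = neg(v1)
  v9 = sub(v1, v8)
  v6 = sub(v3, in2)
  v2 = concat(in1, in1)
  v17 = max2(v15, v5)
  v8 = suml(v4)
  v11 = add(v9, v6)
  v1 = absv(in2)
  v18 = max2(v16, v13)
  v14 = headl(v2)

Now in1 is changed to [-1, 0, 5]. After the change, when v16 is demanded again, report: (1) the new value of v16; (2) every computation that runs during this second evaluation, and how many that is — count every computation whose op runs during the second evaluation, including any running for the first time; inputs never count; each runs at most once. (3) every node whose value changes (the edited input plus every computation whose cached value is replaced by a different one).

Initial pass — values computed on the first demand:
  v1 = absv(6) = 6
  v3 = headl([-8, 3, -6, -4, 0]) = -8
  v4 = reverse([-8, 3, -6, -4, 0]) = [0, -4, -6, 3, -8]
  v6 = sub(-8, 6) = -14
  v8 = suml([0, -4, -6, 3, -8]) = -15
  v9 = sub(6, -15) = 21
  v11 = add(21, -14) = 7
  v12 = absv(7) = 7
  v13 = min2(7, -15) = -15
  v15 = absv(-15) = 15
  v16 = max2(7, 15) = 15

Second demand — change propagation:
  v3: re-runs because in1 [-8, 3, -6, -4, 0]->[-1, 0, 5]; new result -1.
  v4: re-runs because in1 [-8, 3, -6, -4, 0]->[-1, 0, 5]; new result [5, 0, -1].
  v6: re-runs because v3 -8->-1; new result -7.
  v8: re-runs because v4 [0, -4, -6, 3, -8]->[5, 0, -1]; new result 4.
  v9: re-runs because v8 -15->4; new result 2.
  v11: re-runs because v9 21->2; v6 -14->-7; new result -5.
  v12: re-runs because v11 7->-5; new result 5.
  v13: re-runs because v12 7->5; v8 -15->4; new result 4.
  v15: re-runs because v13 -15->4; new result 4.
  v16: re-runs because v11 7->-5; v15 15->4; new result 4.

v16 now evaluates to 4.
Run set: v3, v4, v6, v8, v9, v11, v12, v13, v15, v16 (10 run).
Changed values: in1, v3, v4, v6, v8, v9, v11, v12, v13, v15, v16.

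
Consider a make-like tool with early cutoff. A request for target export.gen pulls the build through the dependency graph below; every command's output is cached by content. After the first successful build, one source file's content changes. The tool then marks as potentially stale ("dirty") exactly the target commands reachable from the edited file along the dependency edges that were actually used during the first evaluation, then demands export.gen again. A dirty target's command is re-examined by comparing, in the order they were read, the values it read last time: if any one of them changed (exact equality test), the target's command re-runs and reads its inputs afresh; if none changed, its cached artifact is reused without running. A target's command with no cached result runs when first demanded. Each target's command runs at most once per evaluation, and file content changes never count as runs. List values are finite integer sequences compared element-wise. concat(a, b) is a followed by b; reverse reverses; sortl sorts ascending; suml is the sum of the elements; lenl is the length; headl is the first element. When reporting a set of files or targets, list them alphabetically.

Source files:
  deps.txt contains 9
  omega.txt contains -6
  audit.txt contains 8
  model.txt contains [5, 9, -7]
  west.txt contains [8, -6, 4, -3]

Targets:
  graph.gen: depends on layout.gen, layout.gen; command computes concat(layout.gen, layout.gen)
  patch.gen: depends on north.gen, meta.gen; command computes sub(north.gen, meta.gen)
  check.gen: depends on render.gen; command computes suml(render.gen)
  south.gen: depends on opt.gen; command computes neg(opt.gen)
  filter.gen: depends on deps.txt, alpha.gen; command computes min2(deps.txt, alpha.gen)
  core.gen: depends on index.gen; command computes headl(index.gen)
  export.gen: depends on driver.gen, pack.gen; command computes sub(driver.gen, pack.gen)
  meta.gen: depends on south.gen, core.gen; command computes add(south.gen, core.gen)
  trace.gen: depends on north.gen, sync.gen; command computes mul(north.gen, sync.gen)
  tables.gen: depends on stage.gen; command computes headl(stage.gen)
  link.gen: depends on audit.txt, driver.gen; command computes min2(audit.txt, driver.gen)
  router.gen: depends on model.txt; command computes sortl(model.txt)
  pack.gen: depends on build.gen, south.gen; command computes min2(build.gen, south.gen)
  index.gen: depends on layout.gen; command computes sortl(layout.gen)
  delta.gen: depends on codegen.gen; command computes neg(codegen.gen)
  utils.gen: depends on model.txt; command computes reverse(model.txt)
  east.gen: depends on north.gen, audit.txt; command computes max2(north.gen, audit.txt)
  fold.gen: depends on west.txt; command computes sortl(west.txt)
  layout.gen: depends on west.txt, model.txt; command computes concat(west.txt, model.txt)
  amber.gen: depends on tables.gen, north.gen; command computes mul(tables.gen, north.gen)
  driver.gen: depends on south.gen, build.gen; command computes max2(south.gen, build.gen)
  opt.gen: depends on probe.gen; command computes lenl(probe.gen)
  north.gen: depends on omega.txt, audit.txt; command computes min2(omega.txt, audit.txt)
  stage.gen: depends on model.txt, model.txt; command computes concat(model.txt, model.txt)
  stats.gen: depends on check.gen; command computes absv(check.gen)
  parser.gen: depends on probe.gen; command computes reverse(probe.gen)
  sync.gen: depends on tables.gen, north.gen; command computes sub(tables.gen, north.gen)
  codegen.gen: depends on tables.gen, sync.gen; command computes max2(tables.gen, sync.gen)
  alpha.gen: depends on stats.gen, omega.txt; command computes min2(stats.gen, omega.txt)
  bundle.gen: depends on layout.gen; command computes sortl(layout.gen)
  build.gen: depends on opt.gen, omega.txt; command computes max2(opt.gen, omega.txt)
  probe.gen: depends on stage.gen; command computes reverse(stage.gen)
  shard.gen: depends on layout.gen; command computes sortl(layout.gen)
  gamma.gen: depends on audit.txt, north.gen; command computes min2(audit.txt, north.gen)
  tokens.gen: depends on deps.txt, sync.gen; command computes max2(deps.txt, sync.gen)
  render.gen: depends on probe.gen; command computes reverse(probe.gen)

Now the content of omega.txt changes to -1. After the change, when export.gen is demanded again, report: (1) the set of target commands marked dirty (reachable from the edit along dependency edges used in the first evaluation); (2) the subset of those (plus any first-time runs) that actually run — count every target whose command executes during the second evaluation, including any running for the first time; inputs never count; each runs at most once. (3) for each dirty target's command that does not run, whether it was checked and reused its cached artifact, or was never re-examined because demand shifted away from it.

The edit dirties: build.gen, driver.gen, export.gen, pack.gen.
1 target commands run: build.gen.
Cache hits after checking: driver.gen, export.gen, pack.gen.
Note the absorption at build.gen: it re-runs yet its value is the same, leaving the output's value untouched.

First demand of the output computes:
  stage.gen = concat([5, 9, -7], [5, 9, -7]) = [5, 9, -7, 5, 9, -7]
  probe.gen = reverse([5, 9, -7, 5, 9, -7]) = [-7, 9, 5, -7, 9, 5]
  opt.gen = lenl([-7, 9, 5, -7, 9, 5]) = 6
  build.gen = max2(6, -6) = 6
  south.gen = neg(6) = -6
  driver.gen = max2(-6, 6) = 6
  pack.gen = min2(6, -6) = -6
  export.gen = sub(6, -6) = 12

After the edit, cleaning proceeds:
  build.gen: a read changed (omega.txt -6->-1) — executes, giving 6 — identical to its old value.
  driver.gen: dirty, but its reads are unchanged (south.gen unchanged, build.gen unchanged); cached 6 stands.
  pack.gen: dirty, but its reads are unchanged (build.gen unchanged, south.gen unchanged); cached -6 stands.
  export.gen: dirty, but its reads are unchanged (driver.gen unchanged, pack.gen unchanged); cached 12 stands.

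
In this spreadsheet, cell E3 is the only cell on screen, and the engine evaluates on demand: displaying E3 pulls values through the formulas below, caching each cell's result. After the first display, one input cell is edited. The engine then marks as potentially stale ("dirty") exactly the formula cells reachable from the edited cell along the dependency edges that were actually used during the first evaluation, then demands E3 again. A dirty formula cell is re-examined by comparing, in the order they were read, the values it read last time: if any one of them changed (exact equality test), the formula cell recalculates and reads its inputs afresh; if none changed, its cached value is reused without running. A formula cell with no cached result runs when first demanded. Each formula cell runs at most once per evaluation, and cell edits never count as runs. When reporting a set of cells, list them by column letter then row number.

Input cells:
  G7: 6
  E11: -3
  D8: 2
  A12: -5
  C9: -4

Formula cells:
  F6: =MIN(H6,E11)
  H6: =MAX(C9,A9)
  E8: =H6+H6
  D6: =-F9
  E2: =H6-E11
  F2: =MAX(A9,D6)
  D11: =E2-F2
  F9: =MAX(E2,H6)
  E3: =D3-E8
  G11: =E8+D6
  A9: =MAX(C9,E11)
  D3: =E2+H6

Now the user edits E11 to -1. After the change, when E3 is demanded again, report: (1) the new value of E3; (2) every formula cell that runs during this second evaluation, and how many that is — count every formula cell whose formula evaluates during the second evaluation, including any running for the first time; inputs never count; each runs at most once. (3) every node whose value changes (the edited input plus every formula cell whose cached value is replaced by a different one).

E3 now evaluates to 1.
Run set: A9, D3, E2, E3, E8, H6 (6 run).
Changed values: A9, D3, E3, E8, E11, H6.

Initial pass — values computed on the first demand:
  A9 = MAX(-4, -3) = -3
  H6 = MAX(-4, -3) = -3
  E2 = -3 - -3 = 0
  D3 = 0 + -3 = -3
  E8 = -3 + -3 = -6
  E3 = -3 - -6 = 3

Second demand — change propagation:
  A9: re-runs because E11 -3->-1; new result -1.
  H6: re-runs because A9 -3->-1; new result -1.
  E2: re-runs because H6 -3->-1; E11 -3->-1; new result 0 (unchanged).
  D3: re-runs because H6 -3->-1; new result -1.
  E8: re-runs because H6 -3->-1; H6 -3->-1; new result -2.
  E3: re-runs because D3 -3->-1; E8 -6->-2; new result 1.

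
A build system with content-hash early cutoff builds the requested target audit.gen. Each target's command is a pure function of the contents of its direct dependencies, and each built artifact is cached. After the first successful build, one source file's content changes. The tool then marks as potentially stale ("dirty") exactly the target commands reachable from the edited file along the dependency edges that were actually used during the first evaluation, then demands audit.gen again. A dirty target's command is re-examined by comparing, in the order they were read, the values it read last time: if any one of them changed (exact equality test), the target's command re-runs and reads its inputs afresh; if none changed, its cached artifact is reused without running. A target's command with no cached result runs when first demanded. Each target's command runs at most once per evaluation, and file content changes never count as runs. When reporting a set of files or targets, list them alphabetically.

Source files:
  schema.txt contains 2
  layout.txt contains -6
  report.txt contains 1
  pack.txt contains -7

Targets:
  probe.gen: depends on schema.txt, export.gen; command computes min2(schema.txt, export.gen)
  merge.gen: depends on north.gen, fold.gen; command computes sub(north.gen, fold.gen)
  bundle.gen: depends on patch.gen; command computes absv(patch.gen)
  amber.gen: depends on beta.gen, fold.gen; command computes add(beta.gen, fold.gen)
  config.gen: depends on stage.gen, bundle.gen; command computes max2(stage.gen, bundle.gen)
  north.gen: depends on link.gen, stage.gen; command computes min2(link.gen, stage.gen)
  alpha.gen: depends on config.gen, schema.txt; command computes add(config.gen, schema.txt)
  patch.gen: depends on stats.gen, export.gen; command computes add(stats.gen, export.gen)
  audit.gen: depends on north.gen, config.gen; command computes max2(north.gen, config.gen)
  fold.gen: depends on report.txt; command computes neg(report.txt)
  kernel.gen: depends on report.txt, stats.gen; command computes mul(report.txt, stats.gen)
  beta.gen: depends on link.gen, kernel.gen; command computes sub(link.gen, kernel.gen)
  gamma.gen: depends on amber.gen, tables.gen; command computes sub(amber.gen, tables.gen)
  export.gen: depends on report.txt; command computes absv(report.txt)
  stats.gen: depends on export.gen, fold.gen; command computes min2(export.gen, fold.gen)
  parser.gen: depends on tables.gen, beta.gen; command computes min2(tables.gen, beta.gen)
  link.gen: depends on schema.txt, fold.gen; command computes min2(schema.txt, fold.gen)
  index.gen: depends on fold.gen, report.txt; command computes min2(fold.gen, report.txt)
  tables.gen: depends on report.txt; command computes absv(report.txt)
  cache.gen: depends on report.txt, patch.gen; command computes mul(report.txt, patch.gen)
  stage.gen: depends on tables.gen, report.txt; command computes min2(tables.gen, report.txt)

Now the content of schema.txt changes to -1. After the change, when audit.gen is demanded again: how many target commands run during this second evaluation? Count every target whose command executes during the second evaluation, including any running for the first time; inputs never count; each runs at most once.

Target commands that run: link.gen — 1 in total.
Key observation: the change is absorbed at link.gen — it re-runs but produces the same value, and the output's value is unchanged.

First evaluation (everything demanded from the output):
  export.gen = absv(1) = 1
  fold.gen = neg(1) = -1
  link.gen = min2(2, -1) = -1
  stats.gen = min2(1, -1) = -1
  patch.gen = add(-1, 1) = 0
  bundle.gen = absv(0) = 0
  tables.gen = absv(1) = 1
  stage.gen = min2(1, 1) = 1
  config.gen = max2(1, 0) = 1
  north.gen = min2(-1, 1) = -1
  audit.gen = max2(-1, 1) = 1

Propagation after the edit:
  link.gen: runs — schema.txt 2->-1; result -1 (same value as before).
  north.gen: checked — values it read are unchanged (link.gen unchanged, stage.gen unchanged); reused cached -1 without running.
  audit.gen: checked — values it read are unchanged (north.gen unchanged, config.gen unchanged); reused cached 1 without running.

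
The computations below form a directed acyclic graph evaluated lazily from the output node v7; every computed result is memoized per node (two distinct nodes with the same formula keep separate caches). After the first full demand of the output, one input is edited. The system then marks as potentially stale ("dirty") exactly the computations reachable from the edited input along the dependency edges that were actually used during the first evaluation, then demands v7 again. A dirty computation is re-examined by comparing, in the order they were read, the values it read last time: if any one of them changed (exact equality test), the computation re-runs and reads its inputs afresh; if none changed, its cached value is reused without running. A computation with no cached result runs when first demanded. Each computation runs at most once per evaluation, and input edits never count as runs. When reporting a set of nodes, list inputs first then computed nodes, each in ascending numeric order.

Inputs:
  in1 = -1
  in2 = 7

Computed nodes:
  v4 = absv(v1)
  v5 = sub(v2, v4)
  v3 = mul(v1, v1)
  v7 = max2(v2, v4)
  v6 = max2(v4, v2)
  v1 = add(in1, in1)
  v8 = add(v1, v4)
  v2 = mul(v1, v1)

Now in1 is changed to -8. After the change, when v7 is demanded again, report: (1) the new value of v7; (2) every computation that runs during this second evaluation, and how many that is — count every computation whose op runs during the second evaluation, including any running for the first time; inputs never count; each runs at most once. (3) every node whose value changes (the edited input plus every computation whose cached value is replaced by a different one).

First demand of the output computes:
  v1 = add(-1, -1) = -2
  v2 = mul(-2, -2) = 4
  v4 = absv(-2) = 2
  v7 = max2(4, 2) = 4

After the edit, cleaning proceeds:
  v1: a read changed (in1 -1->-8; in1 -1->-8) — executes, giving -16.
  v2: a read changed (v1 -2->-16; v1 -2->-16) — executes, giving 256.
  v4: a read changed (v1 -2->-16) — executes, giving 16.
  v7: a read changed (v2 4->256; v4 2->16) — executes, giving 256.

Demanding v7 again yields 256.
4 computations run: v1, v2, v4, v7.
The nodes whose values change: in1, v1, v2, v4, v7.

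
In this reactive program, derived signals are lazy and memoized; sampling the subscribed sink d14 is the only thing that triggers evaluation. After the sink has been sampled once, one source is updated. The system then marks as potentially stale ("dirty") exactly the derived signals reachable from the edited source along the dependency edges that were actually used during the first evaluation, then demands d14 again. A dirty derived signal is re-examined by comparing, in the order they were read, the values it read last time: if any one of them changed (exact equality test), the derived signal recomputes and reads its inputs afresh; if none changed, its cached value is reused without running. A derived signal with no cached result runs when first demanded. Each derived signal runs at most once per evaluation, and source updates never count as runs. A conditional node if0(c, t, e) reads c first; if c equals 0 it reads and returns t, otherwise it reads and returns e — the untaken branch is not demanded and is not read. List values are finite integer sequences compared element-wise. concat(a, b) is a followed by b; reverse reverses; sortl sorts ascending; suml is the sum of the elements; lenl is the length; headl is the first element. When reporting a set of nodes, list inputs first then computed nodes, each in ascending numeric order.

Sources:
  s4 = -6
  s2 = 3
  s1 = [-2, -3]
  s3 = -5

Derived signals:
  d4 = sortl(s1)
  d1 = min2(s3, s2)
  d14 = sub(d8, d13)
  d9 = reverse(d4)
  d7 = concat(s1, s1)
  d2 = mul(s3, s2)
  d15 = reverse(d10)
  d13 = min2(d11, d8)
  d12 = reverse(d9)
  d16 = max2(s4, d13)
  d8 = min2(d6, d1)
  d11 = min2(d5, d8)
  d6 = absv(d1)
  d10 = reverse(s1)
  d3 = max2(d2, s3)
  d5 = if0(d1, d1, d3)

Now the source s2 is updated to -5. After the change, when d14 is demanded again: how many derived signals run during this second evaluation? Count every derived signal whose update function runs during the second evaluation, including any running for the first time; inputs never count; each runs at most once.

First demand of the output computes:
  d1 = min2(-5, 3) = -5
  d2 = mul(-5, 3) = -15
  d3 = max2(-15, -5) = -5
  d5 = if0(d1=-5 -> else branch d3) = -5
  d6 = absv(-5) = 5
  d8 = min2(5, -5) = -5
  d11 = min2(-5, -5) = -5
  d13 = min2(-5, -5) = -5
  d14 = sub(-5, -5) = 0

After the edit, cleaning proceeds:
  d1: a read changed (s2 3->-5) — executes, giving -5 — identical to its old value.
  d2: a read changed (s2 3->-5) — executes, giving 25.
  d3: a read changed (d2 -15->25) — executes, giving 25.
  d5: a read changed (d3 -5->25) — executes, giving 25.
  d6: dirty, but its reads are unchanged (d1 unchanged); cached 5 stands.
  d8: dirty, but its reads are unchanged (d6 unchanged, d1 unchanged); cached -5 stands.
  d11: a read changed (d5 -5->25) — executes, giving -5 — identical to its old value.
  d13: dirty, but its reads are unchanged (d11 unchanged, d8 unchanged); cached -5 stands.
  d14: dirty, but its reads are unchanged (d8 unchanged, d13 unchanged); cached 0 stands.

Note where the cutoff bites: d6 is checked, finds nothing changed, and keeps its cache.

5 derived signals run: d1, d2, d3, d5, d11.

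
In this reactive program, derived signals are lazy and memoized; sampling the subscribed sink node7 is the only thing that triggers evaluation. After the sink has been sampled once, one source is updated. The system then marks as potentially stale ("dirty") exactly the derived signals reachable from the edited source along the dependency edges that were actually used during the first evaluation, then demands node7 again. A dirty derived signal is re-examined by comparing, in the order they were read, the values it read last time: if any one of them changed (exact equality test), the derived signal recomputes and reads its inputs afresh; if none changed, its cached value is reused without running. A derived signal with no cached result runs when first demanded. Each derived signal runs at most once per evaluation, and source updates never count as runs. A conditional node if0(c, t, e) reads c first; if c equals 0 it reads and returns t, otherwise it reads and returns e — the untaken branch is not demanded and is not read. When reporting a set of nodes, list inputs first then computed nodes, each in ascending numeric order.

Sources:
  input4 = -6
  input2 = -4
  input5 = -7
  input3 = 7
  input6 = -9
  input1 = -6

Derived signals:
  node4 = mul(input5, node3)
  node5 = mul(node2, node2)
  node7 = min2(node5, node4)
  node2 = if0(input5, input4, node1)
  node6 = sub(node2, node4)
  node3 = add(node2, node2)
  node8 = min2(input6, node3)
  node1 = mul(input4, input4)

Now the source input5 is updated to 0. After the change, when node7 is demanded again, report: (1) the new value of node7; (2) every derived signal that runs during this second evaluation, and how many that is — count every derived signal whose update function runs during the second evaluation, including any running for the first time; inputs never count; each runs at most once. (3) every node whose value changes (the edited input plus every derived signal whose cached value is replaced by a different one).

Demanding node7 again yields 0.
5 derived signals run: node2, node3, node4, node5, node7.
The nodes whose values change: input5, node2, node3, node4, node5, node7.

First demand of the output computes:
  node1 = mul(-6, -6) = 36
  node2 = if0(input5=-7 -> else branch node1) = 36
  node3 = add(36, 36) = 72
  node4 = mul(-7, 72) = -504
  node5 = mul(36, 36) = 1296
  node7 = min2(1296, -504) = -504

After the edit, cleaning proceeds:
  node2: a read changed (input5 -7->0) — executes, giving -6.
  node3: a read changed (node2 36->-6; node2 36->-6) — executes, giving -12.
  node4: a read changed (input5 -7->0; node3 72->-12) — executes, giving 0.
  node5: a read changed (node2 36->-6; node2 36->-6) — executes, giving 36.
  node7: a read changed (node5 1296->36; node4 -504->0) — executes, giving 0.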